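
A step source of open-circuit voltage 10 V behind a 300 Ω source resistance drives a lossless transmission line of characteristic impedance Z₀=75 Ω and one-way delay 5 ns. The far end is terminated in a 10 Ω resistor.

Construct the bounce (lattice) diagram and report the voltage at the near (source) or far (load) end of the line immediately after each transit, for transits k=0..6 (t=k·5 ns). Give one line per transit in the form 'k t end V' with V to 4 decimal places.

0 0 source 2.0000
1 5 load 0.4706
2 10 source -0.4471
3 15 load 0.2547
4 20 source 0.6757
5 25 load 0.3537
6 30 source 0.1606

Γ_L=-0.764706, Γ_S=0.600000; launch V₁=10·75/375=2.000000
k=0 src: V=2.0000
k=1 load: inc=2.000000, refl=2.000000·-0.764706=-1.5294; V=0.000000+2.000000+-1.529412=0.4706
k=2 src: inc=-1.529412, refl=-1.529412·0.600000=-0.9176; V=2.000000+-1.529412+-0.917647=-0.4471
k=3 load: inc=-0.917647, refl=-0.917647·-0.764706=0.7017; V=0.470588+-0.917647+0.701730=0.2547
k=4 src: inc=0.701730, refl=0.701730·0.600000=0.4210; V=-0.447059+0.701730+0.421038=0.6757
k=5 load: inc=0.421038, refl=0.421038·-0.764706=-0.3220; V=0.254671+0.421038+-0.321970=0.3537
k=6 src: inc=-0.321970, refl=-0.321970·0.600000=-0.1932; V=0.675709+-0.321970+-0.193182=0.1606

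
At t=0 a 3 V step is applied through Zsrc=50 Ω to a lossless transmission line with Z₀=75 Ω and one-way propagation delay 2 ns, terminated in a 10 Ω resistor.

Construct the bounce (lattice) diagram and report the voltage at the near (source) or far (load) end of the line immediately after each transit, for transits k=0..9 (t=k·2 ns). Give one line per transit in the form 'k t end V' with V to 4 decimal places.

Γ_L=-0.764706, Γ_S=-0.200000; launch V₁=3·75/125=1.800000
k=0 src: V=1.8000
k=1 load: inc=1.800000, refl=1.800000·-0.764706=-1.3765; V=0.000000+1.800000+-1.376471=0.4235
k=2 src: inc=-1.376471, refl=-1.376471·-0.200000=0.2753; V=1.800000+-1.376471+0.275294=0.6988
k=3 load: inc=0.275294, refl=0.275294·-0.764706=-0.2105; V=0.423529+0.275294+-0.210519=0.4883
k=4 src: inc=-0.210519, refl=-0.210519·-0.200000=0.0421; V=0.698824+-0.210519+0.042104=0.5304
k=5 load: inc=0.042104, refl=0.042104·-0.764706=-0.0322; V=0.488304+0.042104+-0.032197=0.4982
k=6 src: inc=-0.032197, refl=-0.032197·-0.200000=0.0064; V=0.530408+-0.032197+0.006439=0.5047
k=7 load: inc=0.006439, refl=0.006439·-0.764706=-0.0049; V=0.498211+0.006439+-0.004924=0.4997
k=8 src: inc=-0.004924, refl=-0.004924·-0.200000=0.0010; V=0.504651+-0.004924+0.000985=0.5007
k=9 load: inc=0.000985, refl=0.000985·-0.764706=-0.0008; V=0.499726+0.000985+-0.000753=0.5000

0 0 source 1.8000
1 2 load 0.4235
2 4 source 0.6988
3 6 load 0.4883
4 8 source 0.5304
5 10 load 0.4982
6 12 source 0.5047
7 14 load 0.4997
8 16 source 0.5007
9 18 load 0.5000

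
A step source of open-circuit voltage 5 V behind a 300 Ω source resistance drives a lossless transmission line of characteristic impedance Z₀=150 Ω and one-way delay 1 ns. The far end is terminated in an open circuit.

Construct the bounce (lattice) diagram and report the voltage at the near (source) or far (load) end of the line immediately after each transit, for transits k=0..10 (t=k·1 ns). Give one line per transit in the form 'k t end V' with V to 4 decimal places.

Γ_L=1.000000, Γ_S=0.333333; launch V₁=5·150/450=1.666667
k=0 src: V=1.6667
k=1 load: inc=1.666667, refl=1.666667·1.000000=1.6667; V=0.000000+1.666667+1.666667=3.3333
k=2 src: inc=1.666667, refl=1.666667·0.333333=0.5556; V=1.666667+1.666667+0.555556=3.8889
k=3 load: inc=0.555556, refl=0.555556·1.000000=0.5556; V=3.333333+0.555556+0.555556=4.4444
k=4 src: inc=0.555556, refl=0.555556·0.333333=0.1852; V=3.888889+0.555556+0.185185=4.6296
k=5 load: inc=0.185185, refl=0.185185·1.000000=0.1852; V=4.444444+0.185185+0.185185=4.8148
k=6 src: inc=0.185185, refl=0.185185·0.333333=0.0617; V=4.629630+0.185185+0.061728=4.8765
k=7 load: inc=0.061728, refl=0.061728·1.000000=0.0617; V=4.814815+0.061728+0.061728=4.9383
k=8 src: inc=0.061728, refl=0.061728·0.333333=0.0206; V=4.876543+0.061728+0.020576=4.9588
k=9 load: inc=0.020576, refl=0.020576·1.000000=0.0206; V=4.938272+0.020576+0.020576=4.9794
k=10 src: inc=0.020576, refl=0.020576·0.333333=0.0069; V=4.958848+0.020576+0.006859=4.9863

0 0 source 1.6667
1 1 load 3.3333
2 2 source 3.8889
3 3 load 4.4444
4 4 source 4.6296
5 5 load 4.8148
6 6 source 4.8765
7 7 load 4.9383
8 8 source 4.9588
9 9 load 4.9794
10 10 source 4.9863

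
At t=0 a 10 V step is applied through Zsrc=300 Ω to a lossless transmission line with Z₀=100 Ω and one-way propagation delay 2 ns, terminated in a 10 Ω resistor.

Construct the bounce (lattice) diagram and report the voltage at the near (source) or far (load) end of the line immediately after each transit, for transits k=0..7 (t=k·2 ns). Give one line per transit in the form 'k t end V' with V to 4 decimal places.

0 0 source 2.5000
1 2 load 0.4545
2 4 source -0.5682
3 6 load 0.2686
4 8 source 0.6870
5 10 load 0.3447
6 12 source 0.1735
7 14 load 0.3135

Γ_L=-0.818182, Γ_S=0.500000; launch V₁=10·100/400=2.500000
k=0 src: V=2.5000
k=1 load: inc=2.500000, refl=2.500000·-0.818182=-2.0455; V=0.000000+2.500000+-2.045455=0.4545
k=2 src: inc=-2.045455, refl=-2.045455·0.500000=-1.0227; V=2.500000+-2.045455+-1.022727=-0.5682
k=3 load: inc=-1.022727, refl=-1.022727·-0.818182=0.8368; V=0.454545+-1.022727+0.836777=0.2686
k=4 src: inc=0.836777, refl=0.836777·0.500000=0.4184; V=-0.568182+0.836777+0.418388=0.6870
k=5 load: inc=0.418388, refl=0.418388·-0.818182=-0.3423; V=0.268595+0.418388+-0.342318=0.3447
k=6 src: inc=-0.342318, refl=-0.342318·0.500000=-0.1712; V=0.686983+-0.342318+-0.171159=0.1735
k=7 load: inc=-0.171159, refl=-0.171159·-0.818182=0.1400; V=0.344666+-0.171159+0.140039=0.3135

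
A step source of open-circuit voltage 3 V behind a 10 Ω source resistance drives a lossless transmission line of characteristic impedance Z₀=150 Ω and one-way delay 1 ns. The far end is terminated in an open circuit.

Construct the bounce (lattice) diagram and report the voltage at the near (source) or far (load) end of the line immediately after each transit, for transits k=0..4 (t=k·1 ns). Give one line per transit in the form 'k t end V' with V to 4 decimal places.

0 0 source 2.8125
1 1 load 5.6250
2 2 source 3.1641
3 3 load 0.7031
4 4 source 2.8564

Γ_L=1.000000, Γ_S=-0.875000; launch V₁=3·150/160=2.812500
k=0 src: V=2.8125
k=1 load: inc=2.812500, refl=2.812500·1.000000=2.8125; V=0.000000+2.812500+2.812500=5.6250
k=2 src: inc=2.812500, refl=2.812500·-0.875000=-2.4609; V=2.812500+2.812500+-2.460938=3.1641
k=3 load: inc=-2.460938, refl=-2.460938·1.000000=-2.4609; V=5.625000+-2.460938+-2.460938=0.7031
k=4 src: inc=-2.460938, refl=-2.460938·-0.875000=2.1533; V=3.164062+-2.460938+2.153320=2.8564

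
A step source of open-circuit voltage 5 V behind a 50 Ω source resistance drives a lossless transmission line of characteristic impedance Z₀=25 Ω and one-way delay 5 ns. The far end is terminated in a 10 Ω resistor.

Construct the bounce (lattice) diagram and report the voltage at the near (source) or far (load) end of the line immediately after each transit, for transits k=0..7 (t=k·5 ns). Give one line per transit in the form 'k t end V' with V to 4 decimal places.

0 0 source 1.6667
1 5 load 0.9524
2 10 source 0.7143
3 15 load 0.8163
4 20 source 0.8503
5 25 load 0.8358
6 30 source 0.8309
7 35 load 0.8330

Γ_L=-0.428571, Γ_S=0.333333; launch V₁=5·25/75=1.666667
k=0 src: V=1.6667
k=1 load: inc=1.666667, refl=1.666667·-0.428571=-0.7143; V=0.000000+1.666667+-0.714286=0.9524
k=2 src: inc=-0.714286, refl=-0.714286·0.333333=-0.2381; V=1.666667+-0.714286+-0.238095=0.7143
k=3 load: inc=-0.238095, refl=-0.238095·-0.428571=0.1020; V=0.952381+-0.238095+0.102041=0.8163
k=4 src: inc=0.102041, refl=0.102041·0.333333=0.0340; V=0.714286+0.102041+0.034014=0.8503
k=5 load: inc=0.034014, refl=0.034014·-0.428571=-0.0146; V=0.816327+0.034014+-0.014577=0.8358
k=6 src: inc=-0.014577, refl=-0.014577·0.333333=-0.0049; V=0.850340+-0.014577+-0.004859=0.8309
k=7 load: inc=-0.004859, refl=-0.004859·-0.428571=0.0021; V=0.835763+-0.004859+0.002082=0.8330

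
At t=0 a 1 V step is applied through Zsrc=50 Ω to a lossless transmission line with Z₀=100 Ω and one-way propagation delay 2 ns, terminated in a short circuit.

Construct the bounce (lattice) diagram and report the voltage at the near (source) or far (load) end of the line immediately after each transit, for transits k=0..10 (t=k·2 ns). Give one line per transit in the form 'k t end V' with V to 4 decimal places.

Γ_L=-1.000000, Γ_S=-0.333333; launch V₁=1·100/150=0.666667
k=0 src: V=0.6667
k=1 load: inc=0.666667, refl=0.666667·-1.000000=-0.6667; V=0.000000+0.666667+-0.666667=0.0000
k=2 src: inc=-0.666667, refl=-0.666667·-0.333333=0.2222; V=0.666667+-0.666667+0.222222=0.2222
k=3 load: inc=0.222222, refl=0.222222·-1.000000=-0.2222; V=0.000000+0.222222+-0.222222=0.0000
k=4 src: inc=-0.222222, refl=-0.222222·-0.333333=0.0741; V=0.222222+-0.222222+0.074074=0.0741
k=5 load: inc=0.074074, refl=0.074074·-1.000000=-0.0741; V=0.000000+0.074074+-0.074074=0.0000
k=6 src: inc=-0.074074, refl=-0.074074·-0.333333=0.0247; V=0.074074+-0.074074+0.024691=0.0247
k=7 load: inc=0.024691, refl=0.024691·-1.000000=-0.0247; V=0.000000+0.024691+-0.024691=0.0000
k=8 src: inc=-0.024691, refl=-0.024691·-0.333333=0.0082; V=0.024691+-0.024691+0.008230=0.0082
k=9 load: inc=0.008230, refl=0.008230·-1.000000=-0.0082; V=0.000000+0.008230+-0.008230=0.0000
k=10 src: inc=-0.008230, refl=-0.008230·-0.333333=0.0027; V=0.008230+-0.008230+0.002743=0.0027

0 0 source 0.6667
1 2 load 0.0000
2 4 source 0.2222
3 6 load 0.0000
4 8 source 0.0741
5 10 load 0.0000
6 12 source 0.0247
7 14 load 0.0000
8 16 source 0.0082
9 18 load 0.0000
10 20 source 0.0027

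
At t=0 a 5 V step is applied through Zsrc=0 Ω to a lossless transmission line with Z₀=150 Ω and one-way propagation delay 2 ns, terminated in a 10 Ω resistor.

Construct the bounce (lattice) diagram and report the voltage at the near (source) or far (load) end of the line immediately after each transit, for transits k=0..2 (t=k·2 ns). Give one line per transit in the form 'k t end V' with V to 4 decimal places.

0 0 source 5.0000
1 2 load 0.6250
2 4 source 5.0000

Γ_L=-0.875000, Γ_S=-1.000000; launch V₁=5·150/150=5.000000
k=0 src: V=5.0000
k=1 load: inc=5.000000, refl=5.000000·-0.875000=-4.3750; V=0.000000+5.000000+-4.375000=0.6250
k=2 src: inc=-4.375000, refl=-4.375000·-1.000000=4.3750; V=5.000000+-4.375000+4.375000=5.0000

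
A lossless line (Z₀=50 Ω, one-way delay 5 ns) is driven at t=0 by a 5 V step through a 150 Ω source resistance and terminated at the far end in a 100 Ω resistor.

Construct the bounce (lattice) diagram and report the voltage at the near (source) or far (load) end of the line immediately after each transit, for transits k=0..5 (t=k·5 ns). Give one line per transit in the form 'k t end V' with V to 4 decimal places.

Γ_L=0.333333, Γ_S=0.500000; launch V₁=5·50/200=1.250000
k=0 src: V=1.2500
k=1 load: inc=1.250000, refl=1.250000·0.333333=0.4167; V=0.000000+1.250000+0.416667=1.6667
k=2 src: inc=0.416667, refl=0.416667·0.500000=0.2083; V=1.250000+0.416667+0.208333=1.8750
k=3 load: inc=0.208333, refl=0.208333·0.333333=0.0694; V=1.666667+0.208333+0.069444=1.9444
k=4 src: inc=0.069444, refl=0.069444·0.500000=0.0347; V=1.875000+0.069444+0.034722=1.9792
k=5 load: inc=0.034722, refl=0.034722·0.333333=0.0116; V=1.944444+0.034722+0.011574=1.9907

0 0 source 1.2500
1 5 load 1.6667
2 10 source 1.8750
3 15 load 1.9444
4 20 source 1.9792
5 25 load 1.9907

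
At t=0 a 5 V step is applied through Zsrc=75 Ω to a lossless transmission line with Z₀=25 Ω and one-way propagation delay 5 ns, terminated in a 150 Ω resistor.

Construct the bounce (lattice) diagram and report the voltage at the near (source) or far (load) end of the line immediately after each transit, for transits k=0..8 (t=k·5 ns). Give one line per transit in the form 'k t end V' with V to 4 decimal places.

0 0 source 1.2500
1 5 load 2.1429
2 10 source 2.5893
3 15 load 2.9082
4 20 source 3.0676
5 25 load 3.1815
6 30 source 3.2384
7 35 load 3.2791
8 40 source 3.2994

Γ_L=0.714286, Γ_S=0.500000; launch V₁=5·25/100=1.250000
k=0 src: V=1.2500
k=1 load: inc=1.250000, refl=1.250000·0.714286=0.8929; V=0.000000+1.250000+0.892857=2.1429
k=2 src: inc=0.892857, refl=0.892857·0.500000=0.4464; V=1.250000+0.892857+0.446429=2.5893
k=3 load: inc=0.446429, refl=0.446429·0.714286=0.3189; V=2.142857+0.446429+0.318878=2.9082
k=4 src: inc=0.318878, refl=0.318878·0.500000=0.1594; V=2.589286+0.318878+0.159439=3.0676
k=5 load: inc=0.159439, refl=0.159439·0.714286=0.1139; V=2.908163+0.159439+0.113885=3.1815
k=6 src: inc=0.113885, refl=0.113885·0.500000=0.0569; V=3.067602+0.113885+0.056942=3.2384
k=7 load: inc=0.056942, refl=0.056942·0.714286=0.0407; V=3.181487+0.056942+0.040673=3.2791
k=8 src: inc=0.040673, refl=0.040673·0.500000=0.0203; V=3.238429+0.040673+0.020337=3.2994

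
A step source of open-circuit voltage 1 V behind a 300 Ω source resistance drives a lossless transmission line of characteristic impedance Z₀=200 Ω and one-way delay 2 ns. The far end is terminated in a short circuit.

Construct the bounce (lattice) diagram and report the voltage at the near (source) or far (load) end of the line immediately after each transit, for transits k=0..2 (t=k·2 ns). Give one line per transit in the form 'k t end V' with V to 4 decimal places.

Γ_L=-1.000000, Γ_S=0.200000; launch V₁=1·200/500=0.400000
k=0 src: V=0.4000
k=1 load: inc=0.400000, refl=0.400000·-1.000000=-0.4000; V=0.000000+0.400000+-0.400000=0.0000
k=2 src: inc=-0.400000, refl=-0.400000·0.200000=-0.0800; V=0.400000+-0.400000+-0.080000=-0.0800

0 0 source 0.4000
1 2 load 0.0000
2 4 source -0.0800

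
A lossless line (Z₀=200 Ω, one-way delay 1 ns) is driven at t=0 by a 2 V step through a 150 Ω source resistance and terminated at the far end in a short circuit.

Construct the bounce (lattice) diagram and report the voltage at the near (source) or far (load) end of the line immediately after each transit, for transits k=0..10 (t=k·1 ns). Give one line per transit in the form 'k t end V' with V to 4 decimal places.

Γ_L=-1.000000, Γ_S=-0.142857; launch V₁=2·200/350=1.142857
k=0 src: V=1.1429
k=1 load: inc=1.142857, refl=1.142857·-1.000000=-1.1429; V=0.000000+1.142857+-1.142857=0.0000
k=2 src: inc=-1.142857, refl=-1.142857·-0.142857=0.1633; V=1.142857+-1.142857+0.163265=0.1633
k=3 load: inc=0.163265, refl=0.163265·-1.000000=-0.1633; V=0.000000+0.163265+-0.163265=0.0000
k=4 src: inc=-0.163265, refl=-0.163265·-0.142857=0.0233; V=0.163265+-0.163265+0.023324=0.0233
k=5 load: inc=0.023324, refl=0.023324·-1.000000=-0.0233; V=0.000000+0.023324+-0.023324=0.0000
k=6 src: inc=-0.023324, refl=-0.023324·-0.142857=0.0033; V=0.023324+-0.023324+0.003332=0.0033
k=7 load: inc=0.003332, refl=0.003332·-1.000000=-0.0033; V=0.000000+0.003332+-0.003332=0.0000
k=8 src: inc=-0.003332, refl=-0.003332·-0.142857=0.0005; V=0.003332+-0.003332+0.000476=0.0005
k=9 load: inc=0.000476, refl=0.000476·-1.000000=-0.0005; V=0.000000+0.000476+-0.000476=0.0000
k=10 src: inc=-0.000476, refl=-0.000476·-0.142857=0.0001; V=0.000476+-0.000476+0.000068=0.0001

0 0 source 1.1429
1 1 load 0.0000
2 2 source 0.1633
3 3 load 0.0000
4 4 source 0.0233
5 5 load 0.0000
6 6 source 0.0033
7 7 load 0.0000
8 8 source 0.0005
9 9 load 0.0000
10 10 source 0.0001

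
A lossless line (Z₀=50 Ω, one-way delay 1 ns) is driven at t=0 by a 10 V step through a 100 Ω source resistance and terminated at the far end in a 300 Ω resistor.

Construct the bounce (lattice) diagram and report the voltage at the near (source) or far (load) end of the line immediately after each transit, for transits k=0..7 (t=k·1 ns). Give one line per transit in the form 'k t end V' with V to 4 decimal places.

0 0 source 3.3333
1 1 load 5.7143
2 2 source 6.5079
3 3 load 7.0748
4 4 source 7.2638
5 5 load 7.3988
6 6 source 7.4438
7 7 load 7.4759

Γ_L=0.714286, Γ_S=0.333333; launch V₁=10·50/150=3.333333
k=0 src: V=3.3333
k=1 load: inc=3.333333, refl=3.333333·0.714286=2.3810; V=0.000000+3.333333+2.380952=5.7143
k=2 src: inc=2.380952, refl=2.380952·0.333333=0.7937; V=3.333333+2.380952+0.793651=6.5079
k=3 load: inc=0.793651, refl=0.793651·0.714286=0.5669; V=5.714286+0.793651+0.566893=7.0748
k=4 src: inc=0.566893, refl=0.566893·0.333333=0.1890; V=6.507937+0.566893+0.188964=7.2638
k=5 load: inc=0.188964, refl=0.188964·0.714286=0.1350; V=7.074830+0.188964+0.134975=7.3988
k=6 src: inc=0.134975, refl=0.134975·0.333333=0.0450; V=7.263794+0.134975+0.044992=7.4438
k=7 load: inc=0.044992, refl=0.044992·0.714286=0.0321; V=7.398769+0.044992+0.032137=7.4759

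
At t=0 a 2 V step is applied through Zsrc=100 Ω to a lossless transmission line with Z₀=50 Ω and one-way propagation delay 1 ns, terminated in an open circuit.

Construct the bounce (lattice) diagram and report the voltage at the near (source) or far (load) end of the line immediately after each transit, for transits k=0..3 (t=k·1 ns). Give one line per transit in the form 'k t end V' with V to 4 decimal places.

0 0 source 0.6667
1 1 load 1.3333
2 2 source 1.5556
3 3 load 1.7778

Γ_L=1.000000, Γ_S=0.333333; launch V₁=2·50/150=0.666667
k=0 src: V=0.6667
k=1 load: inc=0.666667, refl=0.666667·1.000000=0.6667; V=0.000000+0.666667+0.666667=1.3333
k=2 src: inc=0.666667, refl=0.666667·0.333333=0.2222; V=0.666667+0.666667+0.222222=1.5556
k=3 load: inc=0.222222, refl=0.222222·1.000000=0.2222; V=1.333333+0.222222+0.222222=1.7778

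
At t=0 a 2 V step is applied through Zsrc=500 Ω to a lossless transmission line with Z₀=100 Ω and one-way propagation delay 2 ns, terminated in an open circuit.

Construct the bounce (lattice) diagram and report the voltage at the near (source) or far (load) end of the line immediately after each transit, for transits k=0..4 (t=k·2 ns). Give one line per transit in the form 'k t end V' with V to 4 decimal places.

Γ_L=1.000000, Γ_S=0.666667; launch V₁=2·100/600=0.333333
k=0 src: V=0.3333
k=1 load: inc=0.333333, refl=0.333333·1.000000=0.3333; V=0.000000+0.333333+0.333333=0.6667
k=2 src: inc=0.333333, refl=0.333333·0.666667=0.2222; V=0.333333+0.333333+0.222222=0.8889
k=3 load: inc=0.222222, refl=0.222222·1.000000=0.2222; V=0.666667+0.222222+0.222222=1.1111
k=4 src: inc=0.222222, refl=0.222222·0.666667=0.1481; V=0.888889+0.222222+0.148148=1.2593

0 0 source 0.3333
1 2 load 0.6667
2 4 source 0.8889
3 6 load 1.1111
4 8 source 1.2593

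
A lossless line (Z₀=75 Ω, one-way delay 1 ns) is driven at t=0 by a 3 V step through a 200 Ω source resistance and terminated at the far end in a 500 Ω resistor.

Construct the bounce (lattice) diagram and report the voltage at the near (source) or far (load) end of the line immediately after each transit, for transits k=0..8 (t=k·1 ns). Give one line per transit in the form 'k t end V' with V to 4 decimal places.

0 0 source 0.8182
1 1 load 1.4229
2 2 source 1.6978
3 3 load 1.9010
4 4 source 1.9933
5 5 load 2.0616
6 6 source 2.0926
7 7 load 2.1156
8 8 source 2.1260

Γ_L=0.739130, Γ_S=0.454545; launch V₁=3·75/275=0.818182
k=0 src: V=0.8182
k=1 load: inc=0.818182, refl=0.818182·0.739130=0.6047; V=0.000000+0.818182+0.604743=1.4229
k=2 src: inc=0.604743, refl=0.604743·0.454545=0.2749; V=0.818182+0.604743+0.274883=1.6978
k=3 load: inc=0.274883, refl=0.274883·0.739130=0.2032; V=1.422925+0.274883+0.203175=1.9010
k=4 src: inc=0.203175, refl=0.203175·0.454545=0.0924; V=1.697808+0.203175+0.092352=1.9933
k=5 load: inc=0.092352, refl=0.092352·0.739130=0.0683; V=1.900983+0.092352+0.068260=2.0616
k=6 src: inc=0.068260, refl=0.068260·0.454545=0.0310; V=1.993335+0.068260+0.031027=2.0926
k=7 load: inc=0.031027, refl=0.031027·0.739130=0.0229; V=2.061595+0.031027+0.022933=2.1156
k=8 src: inc=0.022933, refl=0.022933·0.454545=0.0104; V=2.092622+0.022933+0.010424=2.1260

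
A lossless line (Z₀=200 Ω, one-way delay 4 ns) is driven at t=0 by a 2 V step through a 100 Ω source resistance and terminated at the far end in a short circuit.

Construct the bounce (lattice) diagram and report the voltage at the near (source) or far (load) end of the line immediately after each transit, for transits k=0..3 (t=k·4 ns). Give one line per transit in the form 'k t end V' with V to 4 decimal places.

Γ_L=-1.000000, Γ_S=-0.333333; launch V₁=2·200/300=1.333333
k=0 src: V=1.3333
k=1 load: inc=1.333333, refl=1.333333·-1.000000=-1.3333; V=0.000000+1.333333+-1.333333=0.0000
k=2 src: inc=-1.333333, refl=-1.333333·-0.333333=0.4444; V=1.333333+-1.333333+0.444444=0.4444
k=3 load: inc=0.444444, refl=0.444444·-1.000000=-0.4444; V=0.000000+0.444444+-0.444444=0.0000

0 0 source 1.3333
1 4 load 0.0000
2 8 source 0.4444
3 12 load 0.0000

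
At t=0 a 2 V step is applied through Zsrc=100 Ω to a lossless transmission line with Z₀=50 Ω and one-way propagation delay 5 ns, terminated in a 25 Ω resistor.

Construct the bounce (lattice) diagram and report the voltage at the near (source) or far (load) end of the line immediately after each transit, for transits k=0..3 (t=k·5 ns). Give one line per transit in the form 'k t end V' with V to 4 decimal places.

0 0 source 0.6667
1 5 load 0.4444
2 10 source 0.3704
3 15 load 0.3951

Γ_L=-0.333333, Γ_S=0.333333; launch V₁=2·50/150=0.666667
k=0 src: V=0.6667
k=1 load: inc=0.666667, refl=0.666667·-0.333333=-0.2222; V=0.000000+0.666667+-0.222222=0.4444
k=2 src: inc=-0.222222, refl=-0.222222·0.333333=-0.0741; V=0.666667+-0.222222+-0.074074=0.3704
k=3 load: inc=-0.074074, refl=-0.074074·-0.333333=0.0247; V=0.444444+-0.074074+0.024691=0.3951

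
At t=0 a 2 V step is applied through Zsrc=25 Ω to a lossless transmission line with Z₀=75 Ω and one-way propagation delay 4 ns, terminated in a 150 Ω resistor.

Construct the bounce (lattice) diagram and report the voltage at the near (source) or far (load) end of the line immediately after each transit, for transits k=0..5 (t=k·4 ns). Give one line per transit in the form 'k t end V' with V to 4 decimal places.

0 0 source 1.5000
1 4 load 2.0000
2 8 source 1.7500
3 12 load 1.6667
4 16 source 1.7083
5 20 load 1.7222

Γ_L=0.333333, Γ_S=-0.500000; launch V₁=2·75/100=1.500000
k=0 src: V=1.5000
k=1 load: inc=1.500000, refl=1.500000·0.333333=0.5000; V=0.000000+1.500000+0.500000=2.0000
k=2 src: inc=0.500000, refl=0.500000·-0.500000=-0.2500; V=1.500000+0.500000+-0.250000=1.7500
k=3 load: inc=-0.250000, refl=-0.250000·0.333333=-0.0833; V=2.000000+-0.250000+-0.083333=1.6667
k=4 src: inc=-0.083333, refl=-0.083333·-0.500000=0.0417; V=1.750000+-0.083333+0.041667=1.7083
k=5 load: inc=0.041667, refl=0.041667·0.333333=0.0139; V=1.666667+0.041667+0.013889=1.7222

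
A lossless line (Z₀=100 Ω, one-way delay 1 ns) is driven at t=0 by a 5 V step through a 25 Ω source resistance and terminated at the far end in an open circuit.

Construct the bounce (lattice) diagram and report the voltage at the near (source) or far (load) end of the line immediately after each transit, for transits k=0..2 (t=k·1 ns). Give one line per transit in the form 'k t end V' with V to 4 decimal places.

0 0 source 4.0000
1 1 load 8.0000
2 2 source 5.6000

Γ_L=1.000000, Γ_S=-0.600000; launch V₁=5·100/125=4.000000
k=0 src: V=4.0000
k=1 load: inc=4.000000, refl=4.000000·1.000000=4.0000; V=0.000000+4.000000+4.000000=8.0000
k=2 src: inc=4.000000, refl=4.000000·-0.600000=-2.4000; V=4.000000+4.000000+-2.400000=5.6000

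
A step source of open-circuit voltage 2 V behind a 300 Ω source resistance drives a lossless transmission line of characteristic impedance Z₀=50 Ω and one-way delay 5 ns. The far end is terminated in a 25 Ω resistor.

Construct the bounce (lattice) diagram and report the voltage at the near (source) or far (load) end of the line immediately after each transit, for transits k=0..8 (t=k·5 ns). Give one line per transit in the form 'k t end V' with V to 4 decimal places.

0 0 source 0.2857
1 5 load 0.1905
2 10 source 0.1224
3 15 load 0.1451
4 20 source 0.1613
5 25 load 0.1559
6 30 source 0.1521
7 35 load 0.1534
8 40 source 0.1543

Γ_L=-0.333333, Γ_S=0.714286; launch V₁=2·50/350=0.285714
k=0 src: V=0.2857
k=1 load: inc=0.285714, refl=0.285714·-0.333333=-0.0952; V=0.000000+0.285714+-0.095238=0.1905
k=2 src: inc=-0.095238, refl=-0.095238·0.714286=-0.0680; V=0.285714+-0.095238+-0.068027=0.1224
k=3 load: inc=-0.068027, refl=-0.068027·-0.333333=0.0227; V=0.190476+-0.068027+0.022676=0.1451
k=4 src: inc=0.022676, refl=0.022676·0.714286=0.0162; V=0.122449+0.022676+0.016197=0.1613
k=5 load: inc=0.016197, refl=0.016197·-0.333333=-0.0054; V=0.145125+0.016197+-0.005399=0.1559
k=6 src: inc=-0.005399, refl=-0.005399·0.714286=-0.0039; V=0.161322+-0.005399+-0.003856=0.1521
k=7 load: inc=-0.003856, refl=-0.003856·-0.333333=0.0013; V=0.155923+-0.003856+0.001285=0.1534
k=8 src: inc=0.001285, refl=0.001285·0.714286=0.0009; V=0.152066+0.001285+0.000918=0.1543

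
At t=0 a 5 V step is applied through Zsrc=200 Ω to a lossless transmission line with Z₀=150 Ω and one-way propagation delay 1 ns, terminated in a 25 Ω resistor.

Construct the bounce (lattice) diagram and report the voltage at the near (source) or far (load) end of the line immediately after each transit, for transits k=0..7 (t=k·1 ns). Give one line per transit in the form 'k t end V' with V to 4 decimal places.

Γ_L=-0.714286, Γ_S=0.142857; launch V₁=5·150/350=2.142857
k=0 src: V=2.1429
k=1 load: inc=2.142857, refl=2.142857·-0.714286=-1.5306; V=0.000000+2.142857+-1.530612=0.6122
k=2 src: inc=-1.530612, refl=-1.530612·0.142857=-0.2187; V=2.142857+-1.530612+-0.218659=0.3936
k=3 load: inc=-0.218659, refl=-0.218659·-0.714286=0.1562; V=0.612245+-0.218659+0.156185=0.5498
k=4 src: inc=0.156185, refl=0.156185·0.142857=0.0223; V=0.393586+0.156185+0.022312=0.5721
k=5 load: inc=0.022312, refl=0.022312·-0.714286=-0.0159; V=0.549771+0.022312+-0.015937=0.5561
k=6 src: inc=-0.015937, refl=-0.015937·0.142857=-0.0023; V=0.572083+-0.015937+-0.002277=0.5539
k=7 load: inc=-0.002277, refl=-0.002277·-0.714286=0.0016; V=0.556146+-0.002277+0.001626=0.5555

0 0 source 2.1429
1 1 load 0.6122
2 2 source 0.3936
3 3 load 0.5498
4 4 source 0.5721
5 5 load 0.5561
6 6 source 0.5539
7 7 load 0.5555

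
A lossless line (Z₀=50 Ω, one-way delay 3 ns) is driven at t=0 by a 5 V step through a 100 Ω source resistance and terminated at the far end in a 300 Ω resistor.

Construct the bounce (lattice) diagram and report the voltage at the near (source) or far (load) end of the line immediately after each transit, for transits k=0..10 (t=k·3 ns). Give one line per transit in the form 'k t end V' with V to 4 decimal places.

0 0 source 1.6667
1 3 load 2.8571
2 6 source 3.2540
3 9 load 3.5374
4 12 source 3.6319
5 15 load 3.6994
6 18 source 3.7219
7 21 load 3.7379
8 24 source 3.7433
9 27 load 3.7471
10 30 source 3.7484

Γ_L=0.714286, Γ_S=0.333333; launch V₁=5·50/150=1.666667
k=0 src: V=1.6667
k=1 load: inc=1.666667, refl=1.666667·0.714286=1.1905; V=0.000000+1.666667+1.190476=2.8571
k=2 src: inc=1.190476, refl=1.190476·0.333333=0.3968; V=1.666667+1.190476+0.396825=3.2540
k=3 load: inc=0.396825, refl=0.396825·0.714286=0.2834; V=2.857143+0.396825+0.283447=3.5374
k=4 src: inc=0.283447, refl=0.283447·0.333333=0.0945; V=3.253968+0.283447+0.094482=3.6319
k=5 load: inc=0.094482, refl=0.094482·0.714286=0.0675; V=3.537415+0.094482+0.067487=3.6994
k=6 src: inc=0.067487, refl=0.067487·0.333333=0.0225; V=3.631897+0.067487+0.022496=3.7219
k=7 load: inc=0.022496, refl=0.022496·0.714286=0.0161; V=3.699385+0.022496+0.016068=3.7379
k=8 src: inc=0.016068, refl=0.016068·0.333333=0.0054; V=3.721880+0.016068+0.005356=3.7433
k=9 load: inc=0.005356, refl=0.005356·0.714286=0.0038; V=3.737949+0.005356+0.003826=3.7471
k=10 src: inc=0.003826, refl=0.003826·0.333333=0.0013; V=3.743305+0.003826+0.001275=3.7484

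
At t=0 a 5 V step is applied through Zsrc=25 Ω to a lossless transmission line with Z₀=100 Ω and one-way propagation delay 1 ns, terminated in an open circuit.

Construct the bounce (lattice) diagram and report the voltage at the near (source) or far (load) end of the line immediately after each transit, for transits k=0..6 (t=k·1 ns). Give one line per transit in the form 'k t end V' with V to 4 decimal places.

0 0 source 4.0000
1 1 load 8.0000
2 2 source 5.6000
3 3 load 3.2000
4 4 source 4.6400
5 5 load 6.0800
6 6 source 5.2160

Γ_L=1.000000, Γ_S=-0.600000; launch V₁=5·100/125=4.000000
k=0 src: V=4.0000
k=1 load: inc=4.000000, refl=4.000000·1.000000=4.0000; V=0.000000+4.000000+4.000000=8.0000
k=2 src: inc=4.000000, refl=4.000000·-0.600000=-2.4000; V=4.000000+4.000000+-2.400000=5.6000
k=3 load: inc=-2.400000, refl=-2.400000·1.000000=-2.4000; V=8.000000+-2.400000+-2.400000=3.2000
k=4 src: inc=-2.400000, refl=-2.400000·-0.600000=1.4400; V=5.600000+-2.400000+1.440000=4.6400
k=5 load: inc=1.440000, refl=1.440000·1.000000=1.4400; V=3.200000+1.440000+1.440000=6.0800
k=6 src: inc=1.440000, refl=1.440000·-0.600000=-0.8640; V=4.640000+1.440000+-0.864000=5.2160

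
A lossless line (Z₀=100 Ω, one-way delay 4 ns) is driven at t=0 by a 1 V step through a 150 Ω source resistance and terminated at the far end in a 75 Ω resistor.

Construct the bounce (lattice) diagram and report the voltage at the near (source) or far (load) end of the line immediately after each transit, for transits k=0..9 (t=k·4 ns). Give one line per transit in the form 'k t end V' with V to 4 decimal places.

0 0 source 0.4000
1 4 load 0.3429
2 8 source 0.3314
3 12 load 0.3331
4 16 source 0.3334
5 20 load 0.3333
6 24 source 0.3333
7 28 load 0.3333
8 32 source 0.3333
9 36 load 0.3333

Γ_L=-0.142857, Γ_S=0.200000; launch V₁=1·100/250=0.400000
k=0 src: V=0.4000
k=1 load: inc=0.400000, refl=0.400000·-0.142857=-0.0571; V=0.000000+0.400000+-0.057143=0.3429
k=2 src: inc=-0.057143, refl=-0.057143·0.200000=-0.0114; V=0.400000+-0.057143+-0.011429=0.3314
k=3 load: inc=-0.011429, refl=-0.011429·-0.142857=0.0016; V=0.342857+-0.011429+0.001633=0.3331
k=4 src: inc=0.001633, refl=0.001633·0.200000=0.0003; V=0.331429+0.001633+0.000327=0.3334
k=5 load: inc=0.000327, refl=0.000327·-0.142857=-0.0000; V=0.333061+0.000327+-0.000047=0.3333
k=6 src: inc=-0.000047, refl=-0.000047·0.200000=-0.0000; V=0.333388+-0.000047+-0.000009=0.3333
k=7 load: inc=-0.000009, refl=-0.000009·-0.142857=0.0000; V=0.333341+-0.000009+0.000001=0.3333
k=8 src: inc=0.000001, refl=0.000001·0.200000=0.0000; V=0.333332+0.000001+0.000000=0.3333
k=9 load: inc=0.000000, refl=0.000000·-0.142857=-0.0000; V=0.333333+0.000000+-0.000000=0.3333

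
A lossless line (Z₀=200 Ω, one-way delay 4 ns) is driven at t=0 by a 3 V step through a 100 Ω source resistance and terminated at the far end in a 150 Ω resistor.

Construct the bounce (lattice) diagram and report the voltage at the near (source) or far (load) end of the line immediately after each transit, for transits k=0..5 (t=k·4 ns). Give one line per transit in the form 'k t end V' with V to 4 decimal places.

Γ_L=-0.142857, Γ_S=-0.333333; launch V₁=3·200/300=2.000000
k=0 src: V=2.0000
k=1 load: inc=2.000000, refl=2.000000·-0.142857=-0.2857; V=0.000000+2.000000+-0.285714=1.7143
k=2 src: inc=-0.285714, refl=-0.285714·-0.333333=0.0952; V=2.000000+-0.285714+0.095238=1.8095
k=3 load: inc=0.095238, refl=0.095238·-0.142857=-0.0136; V=1.714286+0.095238+-0.013605=1.7959
k=4 src: inc=-0.013605, refl=-0.013605·-0.333333=0.0045; V=1.809524+-0.013605+0.004535=1.8005
k=5 load: inc=0.004535, refl=0.004535·-0.142857=-0.0006; V=1.795918+0.004535+-0.000648=1.7998

0 0 source 2.0000
1 4 load 1.7143
2 8 source 1.8095
3 12 load 1.7959
4 16 source 1.8005
5 20 load 1.7998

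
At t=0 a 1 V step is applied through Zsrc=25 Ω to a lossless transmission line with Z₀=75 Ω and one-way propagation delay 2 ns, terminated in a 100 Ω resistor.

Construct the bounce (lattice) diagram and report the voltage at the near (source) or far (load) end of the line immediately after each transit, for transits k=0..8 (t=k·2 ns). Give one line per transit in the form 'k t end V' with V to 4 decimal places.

Γ_L=0.142857, Γ_S=-0.500000; launch V₁=1·75/100=0.750000
k=0 src: V=0.7500
k=1 load: inc=0.750000, refl=0.750000·0.142857=0.1071; V=0.000000+0.750000+0.107143=0.8571
k=2 src: inc=0.107143, refl=0.107143·-0.500000=-0.0536; V=0.750000+0.107143+-0.053571=0.8036
k=3 load: inc=-0.053571, refl=-0.053571·0.142857=-0.0077; V=0.857143+-0.053571+-0.007653=0.7959
k=4 src: inc=-0.007653, refl=-0.007653·-0.500000=0.0038; V=0.803571+-0.007653+0.003827=0.7997
k=5 load: inc=0.003827, refl=0.003827·0.142857=0.0005; V=0.795918+0.003827+0.000547=0.8003
k=6 src: inc=0.000547, refl=0.000547·-0.500000=-0.0003; V=0.799745+0.000547+-0.000273=0.8000
k=7 load: inc=-0.000273, refl=-0.000273·0.142857=-0.0000; V=0.800292+-0.000273+-0.000039=0.8000
k=8 src: inc=-0.000039, refl=-0.000039·-0.500000=0.0000; V=0.800018+-0.000039+0.000020=0.8000

0 0 source 0.7500
1 2 load 0.8571
2 4 source 0.8036
3 6 load 0.7959
4 8 source 0.7997
5 10 load 0.8003
6 12 source 0.8000
7 14 load 0.8000
8 16 source 0.8000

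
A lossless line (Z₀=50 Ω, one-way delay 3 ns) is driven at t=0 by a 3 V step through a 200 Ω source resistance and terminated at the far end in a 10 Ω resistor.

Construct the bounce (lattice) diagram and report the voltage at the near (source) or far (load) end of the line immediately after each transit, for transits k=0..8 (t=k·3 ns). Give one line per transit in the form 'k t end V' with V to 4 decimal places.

0 0 source 0.6000
1 3 load 0.2000
2 6 source -0.0400
3 9 load 0.1200
4 12 source 0.2160
5 15 load 0.1520
6 18 source 0.1136
7 21 load 0.1392
8 24 source 0.1546

Γ_L=-0.666667, Γ_S=0.600000; launch V₁=3·50/250=0.600000
k=0 src: V=0.6000
k=1 load: inc=0.600000, refl=0.600000·-0.666667=-0.4000; V=0.000000+0.600000+-0.400000=0.2000
k=2 src: inc=-0.400000, refl=-0.400000·0.600000=-0.2400; V=0.600000+-0.400000+-0.240000=-0.0400
k=3 load: inc=-0.240000, refl=-0.240000·-0.666667=0.1600; V=0.200000+-0.240000+0.160000=0.1200
k=4 src: inc=0.160000, refl=0.160000·0.600000=0.0960; V=-0.040000+0.160000+0.096000=0.2160
k=5 load: inc=0.096000, refl=0.096000·-0.666667=-0.0640; V=0.120000+0.096000+-0.064000=0.1520
k=6 src: inc=-0.064000, refl=-0.064000·0.600000=-0.0384; V=0.216000+-0.064000+-0.038400=0.1136
k=7 load: inc=-0.038400, refl=-0.038400·-0.666667=0.0256; V=0.152000+-0.038400+0.025600=0.1392
k=8 src: inc=0.025600, refl=0.025600·0.600000=0.0154; V=0.113600+0.025600+0.015360=0.1546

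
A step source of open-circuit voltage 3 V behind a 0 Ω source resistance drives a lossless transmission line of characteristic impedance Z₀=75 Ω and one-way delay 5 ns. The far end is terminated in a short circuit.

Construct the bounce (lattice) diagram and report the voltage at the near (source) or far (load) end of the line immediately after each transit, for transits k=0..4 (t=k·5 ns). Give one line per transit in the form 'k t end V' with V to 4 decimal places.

Γ_L=-1.000000, Γ_S=-1.000000; launch V₁=3·75/75=3.000000
k=0 src: V=3.0000
k=1 load: inc=3.000000, refl=3.000000·-1.000000=-3.0000; V=0.000000+3.000000+-3.000000=0.0000
k=2 src: inc=-3.000000, refl=-3.000000·-1.000000=3.0000; V=3.000000+-3.000000+3.000000=3.0000
k=3 load: inc=3.000000, refl=3.000000·-1.000000=-3.0000; V=0.000000+3.000000+-3.000000=0.0000
k=4 src: inc=-3.000000, refl=-3.000000·-1.000000=3.0000; V=3.000000+-3.000000+3.000000=3.0000

0 0 source 3.0000
1 5 load 0.0000
2 10 source 3.0000
3 15 load 0.0000
4 20 source 3.0000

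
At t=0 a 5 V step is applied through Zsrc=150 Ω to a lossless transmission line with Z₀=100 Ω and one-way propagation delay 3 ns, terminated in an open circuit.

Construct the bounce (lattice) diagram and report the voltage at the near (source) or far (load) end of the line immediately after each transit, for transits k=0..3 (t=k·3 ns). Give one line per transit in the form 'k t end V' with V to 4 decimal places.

Γ_L=1.000000, Γ_S=0.200000; launch V₁=5·100/250=2.000000
k=0 src: V=2.0000
k=1 load: inc=2.000000, refl=2.000000·1.000000=2.0000; V=0.000000+2.000000+2.000000=4.0000
k=2 src: inc=2.000000, refl=2.000000·0.200000=0.4000; V=2.000000+2.000000+0.400000=4.4000
k=3 load: inc=0.400000, refl=0.400000·1.000000=0.4000; V=4.000000+0.400000+0.400000=4.8000

0 0 source 2.0000
1 3 load 4.0000
2 6 source 4.4000
3 9 load 4.8000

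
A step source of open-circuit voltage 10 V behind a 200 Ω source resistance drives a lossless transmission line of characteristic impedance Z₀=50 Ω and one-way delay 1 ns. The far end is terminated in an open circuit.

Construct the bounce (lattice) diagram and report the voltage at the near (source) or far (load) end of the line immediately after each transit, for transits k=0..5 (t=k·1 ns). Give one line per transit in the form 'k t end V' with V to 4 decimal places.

Γ_L=1.000000, Γ_S=0.600000; launch V₁=10·50/250=2.000000
k=0 src: V=2.0000
k=1 load: inc=2.000000, refl=2.000000·1.000000=2.0000; V=0.000000+2.000000+2.000000=4.0000
k=2 src: inc=2.000000, refl=2.000000·0.600000=1.2000; V=2.000000+2.000000+1.200000=5.2000
k=3 load: inc=1.200000, refl=1.200000·1.000000=1.2000; V=4.000000+1.200000+1.200000=6.4000
k=4 src: inc=1.200000, refl=1.200000·0.600000=0.7200; V=5.200000+1.200000+0.720000=7.1200
k=5 load: inc=0.720000, refl=0.720000·1.000000=0.7200; V=6.400000+0.720000+0.720000=7.8400

0 0 source 2.0000
1 1 load 4.0000
2 2 source 5.2000
3 3 load 6.4000
4 4 source 7.1200
5 5 load 7.8400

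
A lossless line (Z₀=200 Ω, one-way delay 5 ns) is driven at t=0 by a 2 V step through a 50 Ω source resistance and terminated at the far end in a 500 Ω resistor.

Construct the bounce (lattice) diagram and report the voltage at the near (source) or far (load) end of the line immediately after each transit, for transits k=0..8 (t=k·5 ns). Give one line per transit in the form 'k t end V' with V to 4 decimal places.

Γ_L=0.428571, Γ_S=-0.600000; launch V₁=2·200/250=1.600000
k=0 src: V=1.6000
k=1 load: inc=1.600000, refl=1.600000·0.428571=0.6857; V=0.000000+1.600000+0.685714=2.2857
k=2 src: inc=0.685714, refl=0.685714·-0.600000=-0.4114; V=1.600000+0.685714+-0.411429=1.8743
k=3 load: inc=-0.411429, refl=-0.411429·0.428571=-0.1763; V=2.285714+-0.411429+-0.176327=1.6980
k=4 src: inc=-0.176327, refl=-0.176327·-0.600000=0.1058; V=1.874286+-0.176327+0.105796=1.8038
k=5 load: inc=0.105796, refl=0.105796·0.428571=0.0453; V=1.697959+0.105796+0.045341=1.8491
k=6 src: inc=0.045341, refl=0.045341·-0.600000=-0.0272; V=1.803755+0.045341+-0.027205=1.8219
k=7 load: inc=-0.027205, refl=-0.027205·0.428571=-0.0117; V=1.849096+-0.027205+-0.011659=1.8102
k=8 src: inc=-0.011659, refl=-0.011659·-0.600000=0.0070; V=1.821892+-0.011659+0.006995=1.8172

0 0 source 1.6000
1 5 load 2.2857
2 10 source 1.8743
3 15 load 1.6980
4 20 source 1.8038
5 25 load 1.8491
6 30 source 1.8219
7 35 load 1.8102
8 40 source 1.8172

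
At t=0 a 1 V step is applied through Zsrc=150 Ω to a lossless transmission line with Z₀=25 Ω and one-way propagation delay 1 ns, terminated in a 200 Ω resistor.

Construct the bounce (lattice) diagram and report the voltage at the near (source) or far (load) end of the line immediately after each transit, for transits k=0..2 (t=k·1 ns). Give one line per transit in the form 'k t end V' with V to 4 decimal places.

0 0 source 0.1429
1 1 load 0.2540
2 2 source 0.3333

Γ_L=0.777778, Γ_S=0.714286; launch V₁=1·25/175=0.142857
k=0 src: V=0.1429
k=1 load: inc=0.142857, refl=0.142857·0.777778=0.1111; V=0.000000+0.142857+0.111111=0.2540
k=2 src: inc=0.111111, refl=0.111111·0.714286=0.0794; V=0.142857+0.111111+0.079365=0.3333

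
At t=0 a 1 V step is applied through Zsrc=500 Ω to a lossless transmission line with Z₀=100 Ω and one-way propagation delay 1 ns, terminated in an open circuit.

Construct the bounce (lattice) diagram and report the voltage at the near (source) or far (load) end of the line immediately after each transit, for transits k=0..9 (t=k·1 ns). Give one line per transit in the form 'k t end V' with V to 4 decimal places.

0 0 source 0.1667
1 1 load 0.3333
2 2 source 0.4444
3 3 load 0.5556
4 4 source 0.6296
5 5 load 0.7037
6 6 source 0.7531
7 7 load 0.8025
8 8 source 0.8354
9 9 load 0.8683

Γ_L=1.000000, Γ_S=0.666667; launch V₁=1·100/600=0.166667
k=0 src: V=0.1667
k=1 load: inc=0.166667, refl=0.166667·1.000000=0.1667; V=0.000000+0.166667+0.166667=0.3333
k=2 src: inc=0.166667, refl=0.166667·0.666667=0.1111; V=0.166667+0.166667+0.111111=0.4444
k=3 load: inc=0.111111, refl=0.111111·1.000000=0.1111; V=0.333333+0.111111+0.111111=0.5556
k=4 src: inc=0.111111, refl=0.111111·0.666667=0.0741; V=0.444444+0.111111+0.074074=0.6296
k=5 load: inc=0.074074, refl=0.074074·1.000000=0.0741; V=0.555556+0.074074+0.074074=0.7037
k=6 src: inc=0.074074, refl=0.074074·0.666667=0.0494; V=0.629630+0.074074+0.049383=0.7531
k=7 load: inc=0.049383, refl=0.049383·1.000000=0.0494; V=0.703704+0.049383+0.049383=0.8025
k=8 src: inc=0.049383, refl=0.049383·0.666667=0.0329; V=0.753086+0.049383+0.032922=0.8354
k=9 load: inc=0.032922, refl=0.032922·1.000000=0.0329; V=0.802469+0.032922+0.032922=0.8683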